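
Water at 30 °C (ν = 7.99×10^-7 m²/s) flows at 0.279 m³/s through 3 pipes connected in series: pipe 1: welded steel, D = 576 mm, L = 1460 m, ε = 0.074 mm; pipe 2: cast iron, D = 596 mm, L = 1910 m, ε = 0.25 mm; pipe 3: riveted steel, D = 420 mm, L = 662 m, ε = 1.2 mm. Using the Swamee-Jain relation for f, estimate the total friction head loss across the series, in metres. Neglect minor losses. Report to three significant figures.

H ≈ 13.3 m

Pipe 1: V = 1.071 m/s, Re = 7.72×10^5, ε/D = 1.28×10^-4, f = 0.01419, h_1 = f(L/D)V²/2g = 2.102 m
Pipe 2: V = 1.000 m/s, Re = 7.46×10^5, ε/D = 4.19×10^-4, f = 0.01692, h_2 = f(L/D)V²/2g = 2.763 m
Pipe 3: V = 2.014 m/s, Re = 1.06×10^6, ε/D = 0.00286, f = 0.02601, h_3 = f(L/D)V²/2g = 8.474 m
Series → Q common, losses add: H = Σh = 13.34 m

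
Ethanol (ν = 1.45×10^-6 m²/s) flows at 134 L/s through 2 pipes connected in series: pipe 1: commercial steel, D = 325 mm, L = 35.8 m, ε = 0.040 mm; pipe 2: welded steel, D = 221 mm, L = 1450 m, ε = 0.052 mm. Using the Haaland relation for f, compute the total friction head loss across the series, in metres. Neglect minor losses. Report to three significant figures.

H ≈ 63.6 m

Pipe 1: V = 1.615 m/s, Re = 3.62×10^5, ε/D = 1.23×10^-4, f = 0.01506, h_1 = f(L/D)V²/2g = 0.2207 m
Pipe 2: V = 3.493 m/s, Re = 5.32×10^5, ε/D = 2.35×10^-4, f = 0.01554, h_2 = f(L/D)V²/2g = 63.41 m
Series → Q common, losses add: H = Σh = 63.63 m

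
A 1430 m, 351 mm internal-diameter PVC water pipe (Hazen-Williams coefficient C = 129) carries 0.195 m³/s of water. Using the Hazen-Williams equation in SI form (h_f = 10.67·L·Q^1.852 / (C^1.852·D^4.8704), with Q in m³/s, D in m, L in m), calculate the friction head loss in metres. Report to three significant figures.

h_f = 10.67·1430·0.195^1.852 / (129^1.852·0.351^4.8704) = 14.94 m

h_f ≈ 14.9 m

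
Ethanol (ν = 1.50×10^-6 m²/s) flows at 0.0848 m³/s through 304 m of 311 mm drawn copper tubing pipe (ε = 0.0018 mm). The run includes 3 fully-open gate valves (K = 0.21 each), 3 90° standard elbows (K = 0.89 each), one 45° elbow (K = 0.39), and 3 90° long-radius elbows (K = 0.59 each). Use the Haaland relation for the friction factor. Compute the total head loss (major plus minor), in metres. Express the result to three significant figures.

V = 4Q/(πD²) = 1.116 m/s; V²/2g = 0.06351 m
Re = 2.31×10^5, ε/D = 5.79×10^-6 → f = 0.01510 (Haaland)
Major: h_f = f(L/D)·V²/2g = 0.01510·977.5·0.06351 = 0.9377 m
Minor: ΣK = 5.46; h_m = ΣK·V²/2g = 0.3468 m
Total H_L = 0.9377 + 0.3468 = 1.285 m

H_L ≈ 1.28 m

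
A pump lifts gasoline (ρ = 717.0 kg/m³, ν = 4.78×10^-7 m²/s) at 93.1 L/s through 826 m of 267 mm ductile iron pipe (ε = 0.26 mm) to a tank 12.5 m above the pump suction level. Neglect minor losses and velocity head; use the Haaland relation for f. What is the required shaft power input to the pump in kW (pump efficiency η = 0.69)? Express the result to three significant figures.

V = 4Q/(πD²) = 1.663 m/s; Re = 9.29×10^5; ε/D = 9.74×10^-4; f = 0.01984
h_f = f(L/D)V²/2g = 8.649 m
Total head H = z + h_f = 12.5 + 8.649 = 21.15 m
P_hyd = ρgQH = 717.0·9.81·0.0931·21.15 = 13.85 kW
P_shaft = P_hyd/η = 13.85/0.69 = 20.07 kW

P_shaft ≈ 20.1 kW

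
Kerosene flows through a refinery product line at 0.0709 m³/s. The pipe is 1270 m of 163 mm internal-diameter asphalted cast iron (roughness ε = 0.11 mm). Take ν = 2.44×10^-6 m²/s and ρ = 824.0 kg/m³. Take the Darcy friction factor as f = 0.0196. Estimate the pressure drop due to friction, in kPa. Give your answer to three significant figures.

Δp ≈ 726 kPa

V = 4Q/(πD²) = 4·0.0709/(π·0.163²) = 3.398 m/s
h_f = f(L/D)V²/(2g) = 0.01960·(1270/0.163)·3.398²/(2·9.81) = 89.85 m
Δp = ρg·h_f = 824.0·9.81·89.85 = 726.3 kPa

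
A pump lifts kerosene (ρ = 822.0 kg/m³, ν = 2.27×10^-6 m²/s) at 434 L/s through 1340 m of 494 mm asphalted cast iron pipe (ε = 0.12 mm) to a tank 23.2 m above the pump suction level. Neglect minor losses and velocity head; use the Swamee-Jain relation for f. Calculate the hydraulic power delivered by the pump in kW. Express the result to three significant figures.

P_hyd ≈ 121 kW

V = 4Q/(πD²) = 2.264 m/s; Re = 4.93×10^5; ε/D = 2.43×10^-4; f = 0.01592
h_f = f(L/D)V²/2g = 11.28 m
Total head H = z + h_f = 23.2 + 11.28 = 34.48 m
P_hyd = ρgQH = 822.0·9.81·0.434·34.48 = 120.7 kW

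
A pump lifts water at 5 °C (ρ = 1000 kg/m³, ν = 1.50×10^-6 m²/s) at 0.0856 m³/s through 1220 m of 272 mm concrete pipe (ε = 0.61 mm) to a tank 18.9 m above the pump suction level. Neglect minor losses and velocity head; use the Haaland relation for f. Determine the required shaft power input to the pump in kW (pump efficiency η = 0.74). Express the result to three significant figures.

P_shaft ≈ 35.4 kW

V = 4Q/(πD²) = 1.473 m/s; Re = 2.67×10^5; ε/D = 0.00224; f = 0.02475
h_f = f(L/D)V²/2g = 12.28 m
Total head H = z + h_f = 18.9 + 12.28 = 31.18 m
P_hyd = ρgQH = 1000·9.81·0.0856·31.18 = 26.18 kW
P_shaft = P_hyd/η = 26.18/0.74 = 35.38 kW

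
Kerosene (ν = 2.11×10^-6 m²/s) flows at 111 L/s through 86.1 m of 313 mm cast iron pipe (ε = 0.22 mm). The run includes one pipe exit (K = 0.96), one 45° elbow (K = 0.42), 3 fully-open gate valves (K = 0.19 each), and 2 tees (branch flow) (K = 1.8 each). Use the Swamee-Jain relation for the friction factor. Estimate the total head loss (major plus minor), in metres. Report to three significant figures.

H_L ≈ 1.17 m

V = 4Q/(πD²) = 1.443 m/s; V²/2g = 0.1061 m
Re = 2.14×10^5, ε/D = 7.03×10^-4 → f = 0.01983 (Swamee-Jain)
Major: h_f = f(L/D)·V²/2g = 0.01983·275.1·0.1061 = 0.5786 m
Minor: ΣK = 5.55; h_m = ΣK·V²/2g = 0.5887 m
Total H_L = 0.5786 + 0.5887 = 1.167 m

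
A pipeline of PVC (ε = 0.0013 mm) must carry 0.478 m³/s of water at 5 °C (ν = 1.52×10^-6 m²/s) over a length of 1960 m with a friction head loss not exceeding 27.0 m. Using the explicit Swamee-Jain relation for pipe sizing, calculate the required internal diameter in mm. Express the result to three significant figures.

D ≈ 444 mm

Swamee-Jain (Type III): D = 0.66·[ε^1.25·(LQ²/(gh_f))^4.75 + ν·Q^9.4·(L/(gh_f))^5.2]^0.04
LQ²/(gh_f) = 1.691; L/(gh_f) = 7.400
Term 1 = ε^1.25·(…)^4.75 = 5.32×10^-7; Term 2 = ν·Q^9.4·(…)^5.2 = 4.88×10^-5
D = 0.66·(5.32×10^-7 + 4.88×10^-5)^0.04 = 0.4439 m = 444 mm
Check: V = 3.09 m/s, Re = 9.02×10^5, f = 0.01188, h_f = 25.5 m ≈ 27.0 m ✓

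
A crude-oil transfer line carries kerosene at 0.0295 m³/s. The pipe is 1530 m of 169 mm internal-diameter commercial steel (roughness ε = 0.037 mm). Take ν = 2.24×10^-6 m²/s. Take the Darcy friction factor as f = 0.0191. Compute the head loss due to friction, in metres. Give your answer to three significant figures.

V = 4Q/(πD²) = 4·0.0295/(π·0.169²) = 1.315 m/s
h_f = f(L/D)V²/(2g) = 0.01910·(1530/0.169)·1.315²/(2·9.81) = 15.24 m

h_f ≈ 15.2 m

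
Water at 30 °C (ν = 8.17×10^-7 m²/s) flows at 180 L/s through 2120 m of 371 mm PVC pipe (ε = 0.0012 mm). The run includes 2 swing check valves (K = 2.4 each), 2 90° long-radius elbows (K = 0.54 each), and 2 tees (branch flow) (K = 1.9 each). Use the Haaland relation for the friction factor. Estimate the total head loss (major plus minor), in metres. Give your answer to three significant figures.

V = 4Q/(πD²) = 1.665 m/s; V²/2g = 0.1413 m
Re = 7.56×10^5, ε/D = 3.23×10^-6 → f = 0.01219 (Haaland)
Major: h_f = f(L/D)·V²/2g = 0.01219·5714·0.1413 = 9.847 m
Minor: ΣK = 9.68; h_m = ΣK·V²/2g = 1.368 m
Total H_L = 9.847 + 1.368 = 11.21 m

H_L ≈ 11.2 m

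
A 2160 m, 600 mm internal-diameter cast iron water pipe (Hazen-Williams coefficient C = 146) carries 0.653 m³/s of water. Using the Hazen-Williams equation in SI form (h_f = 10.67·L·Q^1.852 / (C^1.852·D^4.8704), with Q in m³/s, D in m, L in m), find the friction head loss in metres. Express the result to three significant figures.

h_f = 10.67·2160·0.653^1.852 / (146^1.852·0.600^4.8704) = 12.36 m

h_f ≈ 12.4 m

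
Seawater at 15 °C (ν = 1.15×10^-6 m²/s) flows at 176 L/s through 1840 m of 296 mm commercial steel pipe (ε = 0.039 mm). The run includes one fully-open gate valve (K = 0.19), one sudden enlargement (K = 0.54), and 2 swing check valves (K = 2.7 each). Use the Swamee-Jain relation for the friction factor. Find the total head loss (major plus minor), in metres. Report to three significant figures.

H_L ≈ 32.0 m

V = 4Q/(πD²) = 2.558 m/s; V²/2g = 0.3334 m
Re = 6.58×10^5, ε/D = 1.32×10^-4 → f = 0.01443 (Swamee-Jain)
Major: h_f = f(L/D)·V²/2g = 0.01443·6216·0.3334 = 29.91 m
Minor: ΣK = 6.13; h_m = ΣK·V²/2g = 2.044 m
Total H_L = 29.91 + 2.044 = 31.96 m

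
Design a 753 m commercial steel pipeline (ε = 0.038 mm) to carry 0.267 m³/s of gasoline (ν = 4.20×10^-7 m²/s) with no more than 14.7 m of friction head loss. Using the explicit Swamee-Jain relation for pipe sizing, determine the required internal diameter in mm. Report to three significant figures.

D ≈ 333 mm

Swamee-Jain (Type III): D = 0.66·[ε^1.25·(LQ²/(gh_f))^4.75 + ν·Q^9.4·(L/(gh_f))^5.2]^0.04
LQ²/(gh_f) = 0.3722; L/(gh_f) = 5.222
Term 1 = ε^1.25·(…)^4.75 = 2.73×10^-8; Term 2 = ν·Q^9.4·(…)^5.2 = 9.23×10^-9
D = 0.66·(2.73×10^-8 + 9.23×10^-9)^0.04 = 0.3327 m = 333 mm
Check: V = 3.07 m/s, Re = 2.43×10^6, f = 0.01300, h_f = 14.1 m ≈ 14.7 m ✓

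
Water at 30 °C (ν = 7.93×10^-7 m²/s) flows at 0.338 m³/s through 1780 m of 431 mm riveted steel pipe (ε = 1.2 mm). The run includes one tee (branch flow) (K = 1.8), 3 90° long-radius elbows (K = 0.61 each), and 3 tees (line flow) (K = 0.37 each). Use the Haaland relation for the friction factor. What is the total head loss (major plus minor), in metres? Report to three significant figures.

H_L ≈ 30.4 m

V = 4Q/(πD²) = 2.317 m/s; V²/2g = 0.2736 m
Re = 1.26×10^6, ε/D = 0.00278 → f = 0.02578 (Haaland)
Major: h_f = f(L/D)·V²/2g = 0.02578·4130·0.2736 = 29.12 m
Minor: ΣK = 4.74; h_m = ΣK·V²/2g = 1.297 m
Total H_L = 29.12 + 1.297 = 30.42 m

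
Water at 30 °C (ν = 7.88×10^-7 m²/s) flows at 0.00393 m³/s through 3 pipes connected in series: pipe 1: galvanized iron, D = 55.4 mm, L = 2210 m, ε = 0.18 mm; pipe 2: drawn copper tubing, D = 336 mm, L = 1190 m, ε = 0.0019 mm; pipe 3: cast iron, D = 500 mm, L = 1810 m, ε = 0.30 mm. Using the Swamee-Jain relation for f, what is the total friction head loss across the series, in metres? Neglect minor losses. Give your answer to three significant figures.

H ≈ 152 m

Pipe 1: V = 1.630 m/s, Re = 1.15×10^5, ε/D = 0.00325, f = 0.02809, h_1 = f(L/D)V²/2g = 151.8 m
Pipe 2: V = 0.04432 m/s, Re = 1.89×10^4, ε/D = 5.65×10^-6, f = 0.02620, h_2 = f(L/D)V²/2g = 0.009291 m
Pipe 3: V = 0.02002 m/s, Re = 1.27×10^4, ε/D = 6.00×10^-4, f = 0.03019, h_3 = f(L/D)V²/2g = 0.002231 m
Series → Q common, losses add: H = Σh = 151.8 m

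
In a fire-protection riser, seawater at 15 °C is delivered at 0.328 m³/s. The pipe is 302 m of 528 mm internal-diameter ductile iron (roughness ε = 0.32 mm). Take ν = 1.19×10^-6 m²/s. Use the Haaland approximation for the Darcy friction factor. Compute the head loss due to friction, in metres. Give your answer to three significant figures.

V = 4Q/(πD²) = 4·0.328/(π·0.528²) = 1.498 m/s
Re = VD/ν = 1.498·0.528/1.19×10^-6 = 6.65×10^5 → turbulent
ε/D = 0.32/528 = 6.06×10^-4
Haaland: f = 0.01805
h_f = f(L/D)V²/(2g) = 0.01805·(302/0.528)·1.498²/(2·9.81) = 1.181 m

h_f ≈ 1.18 m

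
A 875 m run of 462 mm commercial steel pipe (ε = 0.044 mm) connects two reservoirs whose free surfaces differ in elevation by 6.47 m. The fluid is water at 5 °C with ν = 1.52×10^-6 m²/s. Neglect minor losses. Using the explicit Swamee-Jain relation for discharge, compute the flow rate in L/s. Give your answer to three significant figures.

Swamee-Jain (Type II): Q = -0.965·√(gD⁵h_f/L)·ln[ε/(3.7D) + √(3.17ν²L/(gD³h_f))]
√(gD⁵h_f/L) = √(9.81·0.462⁵·6.47/875) = 0.03907
ε/(3.7D) = 2.57×10^-5; √(3.17ν²L/(gD³h_f)) = 3.20×10^-5
Q = -0.965·0.03907·ln(5.774×10^-5) = 0.3680 m³/s
Check: V = 2.20 m/s, Re = 6.67×10^5, f = 0.01396, h_f = 6.49 m ≈ 6.47 m ✓

Q ≈ 368 L/s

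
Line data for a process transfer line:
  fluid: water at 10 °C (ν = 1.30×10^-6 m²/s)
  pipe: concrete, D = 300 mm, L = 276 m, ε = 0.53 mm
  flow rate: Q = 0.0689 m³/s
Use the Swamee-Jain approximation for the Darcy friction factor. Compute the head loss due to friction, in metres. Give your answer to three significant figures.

V = 4Q/(πD²) = 4·0.0689/(π·0.300²) = 0.9747 m/s
Re = VD/ν = 0.9747·0.300/1.30×10^-6 = 2.25×10^5 → turbulent
ε/D = 0.53/300 = 0.00177
Swamee-Jain: f = 0.02370
h_f = f(L/D)V²/(2g) = 0.02370·(276/0.300)·0.9747²/(2·9.81) = 1.056 m

h_f ≈ 1.06 m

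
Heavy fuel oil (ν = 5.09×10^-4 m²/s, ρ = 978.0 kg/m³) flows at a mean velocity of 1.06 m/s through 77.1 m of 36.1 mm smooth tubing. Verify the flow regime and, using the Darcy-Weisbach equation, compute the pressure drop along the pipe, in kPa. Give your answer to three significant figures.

Δp ≈ 999 kPa

Re = VD/ν = 1.06·0.03610/5.09×10^-4 = 75.2 → laminar (Re < 2300)
f = 64/Re = 0.8513
h_f = f(L/D)V²/(2g) = 0.8513·(77.1/0.03610)·1.06²/(2·9.81) = 104.1 m
Δp = ρg·h_f = 978.0·9.81·104.1 = 999.0 kPa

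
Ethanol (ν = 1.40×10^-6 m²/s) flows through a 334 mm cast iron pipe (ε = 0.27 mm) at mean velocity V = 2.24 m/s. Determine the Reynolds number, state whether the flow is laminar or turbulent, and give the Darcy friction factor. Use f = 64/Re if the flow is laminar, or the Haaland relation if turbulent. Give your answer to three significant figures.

Re ≈ 5.34×10^5; turbulent; f ≈ 0.0193

Re = VD/ν = 2.240·0.334/1.40×10^-6 = 5.34×10^5
Re > 4000 → turbulent; ε/D = 8.08×10^-4
Haaland: f = 0.01926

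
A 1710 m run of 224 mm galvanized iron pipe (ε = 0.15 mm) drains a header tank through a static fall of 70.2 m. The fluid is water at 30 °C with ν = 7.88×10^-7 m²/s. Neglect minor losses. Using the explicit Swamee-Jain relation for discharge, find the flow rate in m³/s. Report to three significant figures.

Swamee-Jain (Type II): Q = -0.965·√(gD⁵h_f/L)·ln[ε/(3.7D) + √(3.17ν²L/(gD³h_f))]
√(gD⁵h_f/L) = √(9.81·0.224⁵·70.2/1710) = 0.01507
ε/(3.7D) = 1.81×10^-4; √(3.17ν²L/(gD³h_f)) = 2.09×10^-5
Q = -0.965·0.01507·ln(2.018×10^-4) = 0.1237 m³/s
Check: V = 3.14 m/s, Re = 8.93×10^5, f = 0.01841, h_f = 70.6 m ≈ 70.2 m ✓

Q ≈ 0.124 m³/s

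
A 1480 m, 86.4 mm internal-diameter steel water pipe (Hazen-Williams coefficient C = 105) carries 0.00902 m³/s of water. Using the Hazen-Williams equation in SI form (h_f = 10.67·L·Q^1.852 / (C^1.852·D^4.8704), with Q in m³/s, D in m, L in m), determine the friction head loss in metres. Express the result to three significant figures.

h_f = 10.67·1480·0.00902^1.852 / (105^1.852·0.0864^4.8704) = 70.44 m

h_f ≈ 70.4 m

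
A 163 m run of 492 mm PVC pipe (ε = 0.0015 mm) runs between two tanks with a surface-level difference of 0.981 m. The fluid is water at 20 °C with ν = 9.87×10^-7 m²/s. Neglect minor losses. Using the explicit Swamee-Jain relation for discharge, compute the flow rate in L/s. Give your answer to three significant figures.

Q ≈ 427 L/s

Swamee-Jain (Type II): Q = -0.965·√(gD⁵h_f/L)·ln[ε/(3.7D) + √(3.17ν²L/(gD³h_f))]
√(gD⁵h_f/L) = √(9.81·0.492⁵·0.981/163) = 0.04126
ε/(3.7D) = 8.24×10^-7; √(3.17ν²L/(gD³h_f)) = 2.10×10^-5
Q = -0.965·0.04126·ln(2.178×10^-5) = 0.4274 m³/s
Check: V = 2.25 m/s, Re = 1.12×10^6, f = 0.01147, h_f = 0.979 m ≈ 0.981 m ✓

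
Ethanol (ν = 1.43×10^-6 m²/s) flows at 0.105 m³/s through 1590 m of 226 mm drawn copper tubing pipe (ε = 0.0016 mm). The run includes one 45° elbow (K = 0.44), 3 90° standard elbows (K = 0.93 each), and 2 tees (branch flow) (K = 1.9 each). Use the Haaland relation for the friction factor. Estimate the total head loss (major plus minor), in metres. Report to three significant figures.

H_L ≈ 35.8 m

V = 4Q/(πD²) = 2.617 m/s; V²/2g = 0.3492 m
Re = 4.14×10^5, ε/D = 7.08×10^-6 → f = 0.01359 (Haaland)
Major: h_f = f(L/D)·V²/2g = 0.01359·7035·0.3492 = 33.38 m
Minor: ΣK = 7.03; h_m = ΣK·V²/2g = 2.455 m
Total H_L = 33.38 + 2.455 = 35.83 m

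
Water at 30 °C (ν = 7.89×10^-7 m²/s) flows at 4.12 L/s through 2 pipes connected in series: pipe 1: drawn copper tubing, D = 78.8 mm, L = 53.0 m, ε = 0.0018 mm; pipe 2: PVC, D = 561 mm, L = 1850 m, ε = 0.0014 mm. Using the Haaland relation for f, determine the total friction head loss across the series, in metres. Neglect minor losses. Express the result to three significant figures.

H ≈ 0.455 m

Pipe 1: V = 0.8448 m/s, Re = 8.44×10^4, ε/D = 2.28×10^-5, f = 0.01855, h_1 = f(L/D)V²/2g = 0.4539 m
Pipe 2: V = 0.01667 m/s, Re = 1.19×10^4, ε/D = 2.50×10^-6, f = 0.02950, h_2 = f(L/D)V²/2g = 0.001377 m
Series → Q common, losses add: H = Σh = 0.4553 m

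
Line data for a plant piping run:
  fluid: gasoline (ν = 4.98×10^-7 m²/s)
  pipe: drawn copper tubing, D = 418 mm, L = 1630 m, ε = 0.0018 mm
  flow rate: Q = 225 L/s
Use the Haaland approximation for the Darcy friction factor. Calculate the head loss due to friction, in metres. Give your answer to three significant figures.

V = 4Q/(πD²) = 4·0.225/(π·0.418²) = 1.640 m/s
Re = VD/ν = 1.640·0.418/4.98×10^-7 = 1.38×10^6 → turbulent
ε/D = 0.0018/418 = 4.31×10^-6
Haaland: f = 0.01108
h_f = f(L/D)V²/(2g) = 0.01108·(1630/0.418)·1.640²/(2·9.81) = 5.920 m

h_f ≈ 5.92 m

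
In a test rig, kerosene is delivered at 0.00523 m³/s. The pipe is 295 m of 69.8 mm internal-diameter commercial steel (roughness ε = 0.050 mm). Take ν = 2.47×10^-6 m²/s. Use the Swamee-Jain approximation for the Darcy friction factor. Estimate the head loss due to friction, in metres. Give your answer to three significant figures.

V = 4Q/(πD²) = 4·0.00523/(π·0.0698²) = 1.367 m/s
Re = VD/ν = 1.367·0.0698/2.47×10^-6 = 3.86×10^4 → turbulent
ε/D = 0.050/69.8 = 7.16×10^-4
Swamee-Jain: f = 0.02431
h_f = f(L/D)V²/(2g) = 0.02431·(295/0.0698)·1.367²/(2·9.81) = 9.782 m

h_f ≈ 9.78 m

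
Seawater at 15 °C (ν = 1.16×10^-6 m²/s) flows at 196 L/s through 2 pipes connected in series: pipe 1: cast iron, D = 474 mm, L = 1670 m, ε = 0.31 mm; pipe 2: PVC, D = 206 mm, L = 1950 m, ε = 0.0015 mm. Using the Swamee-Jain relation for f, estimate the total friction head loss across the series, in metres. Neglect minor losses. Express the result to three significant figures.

Pipe 1: V = 1.111 m/s, Re = 4.54×10^5, ε/D = 6.54×10^-4, f = 0.01875, h_1 = f(L/D)V²/2g = 4.155 m
Pipe 2: V = 5.881 m/s, Re = 1.04×10^6, ε/D = 7.28×10^-6, f = 0.01171, h_2 = f(L/D)V²/2g = 195.4 m
Series → Q common, losses add: H = Σh = 199.5 m

H ≈ 200 m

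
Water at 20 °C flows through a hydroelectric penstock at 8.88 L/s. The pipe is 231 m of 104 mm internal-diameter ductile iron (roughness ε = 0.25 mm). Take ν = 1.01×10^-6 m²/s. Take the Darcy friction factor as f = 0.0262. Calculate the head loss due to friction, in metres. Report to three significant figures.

h_f ≈ 3.24 m

V = 4Q/(πD²) = 4·0.00888/(π·0.104²) = 1.045 m/s
h_f = f(L/D)V²/(2g) = 0.02620·(231/0.104)·1.045²/(2·9.81) = 3.241 m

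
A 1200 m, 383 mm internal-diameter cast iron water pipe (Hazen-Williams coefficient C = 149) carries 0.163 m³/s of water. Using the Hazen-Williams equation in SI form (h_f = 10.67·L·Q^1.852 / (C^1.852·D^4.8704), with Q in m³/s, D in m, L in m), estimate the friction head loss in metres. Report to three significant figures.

h_f = 10.67·1200·0.163^1.852 / (149^1.852·0.383^4.8704) = 4.504 m

h_f ≈ 4.50 m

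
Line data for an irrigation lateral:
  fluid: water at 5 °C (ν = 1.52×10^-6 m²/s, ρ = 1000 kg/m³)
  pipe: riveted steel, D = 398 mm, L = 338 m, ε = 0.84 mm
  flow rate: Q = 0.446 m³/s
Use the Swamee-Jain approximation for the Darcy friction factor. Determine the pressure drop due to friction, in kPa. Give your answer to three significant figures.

V = 4Q/(πD²) = 4·0.446/(π·0.398²) = 3.585 m/s
Re = VD/ν = 3.585·0.398/1.52×10^-6 = 9.39×10^5 → turbulent
ε/D = 0.84/398 = 0.00211
Swamee-Jain: f = 0.02403
h_f = f(L/D)V²/(2g) = 0.02403·(338/0.398)·3.585²/(2·9.81) = 13.36 m
Δp = ρg·h_f = 1000·9.81·13.36 = 131.1 kPa

Δp ≈ 131 kPa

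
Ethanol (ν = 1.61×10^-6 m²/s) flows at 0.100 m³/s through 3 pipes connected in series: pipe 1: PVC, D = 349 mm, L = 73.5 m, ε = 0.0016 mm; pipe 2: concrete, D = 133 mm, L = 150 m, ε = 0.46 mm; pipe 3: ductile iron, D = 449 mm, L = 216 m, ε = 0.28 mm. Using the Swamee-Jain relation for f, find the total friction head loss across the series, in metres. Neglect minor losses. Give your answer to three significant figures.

Pipe 1: V = 1.045 m/s, Re = 2.27×10^5, ε/D = 4.58×10^-6, f = 0.01521, h_1 = f(L/D)V²/2g = 0.1784 m
Pipe 2: V = 7.198 m/s, Re = 5.95×10^5, ε/D = 0.00346, f = 0.02754, h_2 = f(L/D)V²/2g = 82.03 m
Pipe 3: V = 0.6316 m/s, Re = 1.76×10^5, ε/D = 6.24×10^-4, f = 0.01976, h_3 = f(L/D)V²/2g = 0.1933 m
Series → Q common, losses add: H = Σh = 82.41 m

H ≈ 82.4 m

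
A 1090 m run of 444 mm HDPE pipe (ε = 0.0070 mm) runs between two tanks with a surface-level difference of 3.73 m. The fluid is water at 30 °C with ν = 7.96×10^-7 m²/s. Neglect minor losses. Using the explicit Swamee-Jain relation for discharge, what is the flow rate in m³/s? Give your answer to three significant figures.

Swamee-Jain (Type II): Q = -0.965·√(gD⁵h_f/L)·ln[ε/(3.7D) + √(3.17ν²L/(gD³h_f))]
√(gD⁵h_f/L) = √(9.81·0.444⁵·3.73/1090) = 0.02407
ε/(3.7D) = 4.26×10^-6; √(3.17ν²L/(gD³h_f)) = 2.61×10^-5
Q = -0.965·0.02407·ln(3.041×10^-5) = 0.2416 m³/s
Check: V = 1.56 m/s, Re = 8.70×10^5, f = 0.01223, h_f = 3.73 m ≈ 3.73 m ✓

Q ≈ 0.242 m³/s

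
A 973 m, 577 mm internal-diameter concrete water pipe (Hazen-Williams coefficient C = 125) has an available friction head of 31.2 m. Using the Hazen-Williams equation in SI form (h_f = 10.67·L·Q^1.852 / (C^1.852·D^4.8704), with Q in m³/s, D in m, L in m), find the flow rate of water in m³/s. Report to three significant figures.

Q ≈ 1.28 m³/s

Rearranging: Q = [h_f·C^1.852·D^4.8704 / (10.67·L)]^(1/1.852)
Q = [31.2·125^1.852·0.577^4.8704 / (10.67·973)]^0.540 = 1.279 m³/s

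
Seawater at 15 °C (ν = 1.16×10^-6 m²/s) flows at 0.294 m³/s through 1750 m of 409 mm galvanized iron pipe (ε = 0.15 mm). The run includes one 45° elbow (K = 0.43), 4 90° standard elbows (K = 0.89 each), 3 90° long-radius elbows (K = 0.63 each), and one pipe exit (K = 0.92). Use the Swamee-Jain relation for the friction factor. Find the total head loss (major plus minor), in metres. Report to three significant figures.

V = 4Q/(πD²) = 2.238 m/s; V²/2g = 0.2552 m
Re = 7.89×10^5, ε/D = 3.67×10^-4 → f = 0.01648 (Swamee-Jain)
Major: h_f = f(L/D)·V²/2g = 0.01648·4279·0.2552 = 18.00 m
Minor: ΣK = 6.80; h_m = ΣK·V²/2g = 1.736 m
Total H_L = 18.00 + 1.736 = 19.73 m

H_L ≈ 19.7 m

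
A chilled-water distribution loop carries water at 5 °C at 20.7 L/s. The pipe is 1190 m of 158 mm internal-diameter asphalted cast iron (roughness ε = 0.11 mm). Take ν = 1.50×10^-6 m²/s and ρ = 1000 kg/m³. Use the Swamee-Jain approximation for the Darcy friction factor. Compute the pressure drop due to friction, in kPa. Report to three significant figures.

V = 4Q/(πD²) = 4·0.0207/(π·0.158²) = 1.056 m/s
Re = VD/ν = 1.056·0.158/1.50×10^-6 = 1.11×10^5 → turbulent
ε/D = 0.11/158 = 6.96×10^-4
Swamee-Jain: f = 0.02098
h_f = f(L/D)V²/(2g) = 0.02098·(1190/0.158)·1.056²/(2·9.81) = 8.976 m
Δp = ρg·h_f = 1000·9.81·8.976 = 88.06 kPa

Δp ≈ 88.1 kPa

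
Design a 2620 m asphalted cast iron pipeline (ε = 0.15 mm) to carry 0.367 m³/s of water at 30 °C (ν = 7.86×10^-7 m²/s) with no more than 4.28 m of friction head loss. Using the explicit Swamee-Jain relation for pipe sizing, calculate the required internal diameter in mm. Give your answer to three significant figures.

D ≈ 644 mm

Swamee-Jain (Type III): D = 0.66·[ε^1.25·(LQ²/(gh_f))^4.75 + ν·Q^9.4·(L/(gh_f))^5.2]^0.04
LQ²/(gh_f) = 8.405; L/(gh_f) = 62.40
Term 1 = ε^1.25·(…)^4.75 = 0.409; Term 2 = ν·Q^9.4·(…)^5.2 = 0.137
D = 0.66·(0.409 + 0.137)^0.04 = 0.6442 m = 644 mm
Check: V = 1.13 m/s, Re = 9.23×10^5, f = 0.01518, h_f = 3.99 m ≈ 4.28 m ✓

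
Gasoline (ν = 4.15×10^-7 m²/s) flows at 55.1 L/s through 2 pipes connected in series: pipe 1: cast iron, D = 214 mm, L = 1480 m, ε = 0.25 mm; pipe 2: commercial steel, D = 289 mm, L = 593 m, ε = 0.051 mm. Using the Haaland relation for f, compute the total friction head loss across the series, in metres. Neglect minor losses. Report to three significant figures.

H ≈ 18.3 m

Pipe 1: V = 1.532 m/s, Re = 7.90×10^5, ε/D = 0.00117, f = 0.02074, h_1 = f(L/D)V²/2g = 17.16 m
Pipe 2: V = 0.8400 m/s, Re = 5.85×10^5, ε/D = 1.76×10^-4, f = 0.01487, h_2 = f(L/D)V²/2g = 1.097 m
Series → Q common, losses add: H = Σh = 18.25 m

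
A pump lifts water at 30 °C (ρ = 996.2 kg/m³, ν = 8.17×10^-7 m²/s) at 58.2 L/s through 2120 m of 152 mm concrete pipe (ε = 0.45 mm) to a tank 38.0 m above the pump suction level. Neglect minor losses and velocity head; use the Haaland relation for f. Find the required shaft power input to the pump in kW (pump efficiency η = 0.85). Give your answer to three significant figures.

V = 4Q/(πD²) = 3.207 m/s; Re = 5.97×10^5; ε/D = 0.00296; f = 0.02633
h_f = f(L/D)V²/2g = 192.5 m
Total head H = z + h_f = 38.0 + 192.5 = 230.5 m
P_hyd = ρgQH = 996.2·9.81·0.0582·230.5 = 131.1 kW
P_shaft = P_hyd/η = 131.1/0.85 = 154.3 kW

P_shaft ≈ 154 kW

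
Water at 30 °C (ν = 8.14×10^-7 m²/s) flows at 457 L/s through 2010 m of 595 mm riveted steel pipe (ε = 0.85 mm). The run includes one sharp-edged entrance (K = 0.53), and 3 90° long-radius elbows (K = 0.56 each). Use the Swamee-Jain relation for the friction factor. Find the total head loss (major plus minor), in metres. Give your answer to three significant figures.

H_L ≈ 10.4 m

V = 4Q/(πD²) = 1.644 m/s; V²/2g = 0.1377 m
Re = 1.20×10^6, ε/D = 0.00143 → f = 0.02173 (Swamee-Jain)
Major: h_f = f(L/D)·V²/2g = 0.02173·3378·0.1377 = 10.11 m
Minor: ΣK = 2.21; h_m = ΣK·V²/2g = 0.3043 m
Total H_L = 10.11 + 0.3043 = 10.41 m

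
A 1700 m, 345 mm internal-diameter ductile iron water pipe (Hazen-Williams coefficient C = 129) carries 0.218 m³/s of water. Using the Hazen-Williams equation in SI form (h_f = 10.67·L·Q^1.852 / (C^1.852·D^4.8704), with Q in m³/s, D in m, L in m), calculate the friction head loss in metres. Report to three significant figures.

h_f = 10.67·1700·0.218^1.852 / (129^1.852·0.345^4.8704) = 23.75 m

h_f ≈ 23.7 m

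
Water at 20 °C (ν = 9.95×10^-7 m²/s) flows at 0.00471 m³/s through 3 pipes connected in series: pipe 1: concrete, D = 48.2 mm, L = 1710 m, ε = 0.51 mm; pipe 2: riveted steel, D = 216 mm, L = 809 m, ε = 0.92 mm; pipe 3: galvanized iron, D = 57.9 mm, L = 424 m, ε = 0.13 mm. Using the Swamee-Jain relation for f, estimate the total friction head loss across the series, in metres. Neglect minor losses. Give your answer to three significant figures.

H ≈ 505 m

Pipe 1: V = 2.581 m/s, Re = 1.25×10^5, ε/D = 0.0106, f = 0.03931, h_1 = f(L/D)V²/2g = 473.7 m
Pipe 2: V = 0.1285 m/s, Re = 2.79×10^4, ε/D = 0.00426, f = 0.03273, h_2 = f(L/D)V²/2g = 0.1032 m
Pipe 3: V = 1.789 m/s, Re = 1.04×10^5, ε/D = 0.00225, f = 0.02590, h_3 = f(L/D)V²/2g = 30.93 m
Series → Q common, losses add: H = Σh = 504.7 m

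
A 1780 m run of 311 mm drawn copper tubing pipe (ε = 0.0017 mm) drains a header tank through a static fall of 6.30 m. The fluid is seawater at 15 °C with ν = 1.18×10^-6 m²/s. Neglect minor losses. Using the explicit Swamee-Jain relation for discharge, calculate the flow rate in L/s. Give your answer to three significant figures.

Swamee-Jain (Type II): Q = -0.965·√(gD⁵h_f/L)·ln[ε/(3.7D) + √(3.17ν²L/(gD³h_f))]
√(gD⁵h_f/L) = √(9.81·0.311⁵·6.30/1780) = 0.01005
ε/(3.7D) = 1.48×10^-6; √(3.17ν²L/(gD³h_f)) = 6.50×10^-5
Q = -0.965·0.01005·ln(6.649×10^-5) = 0.09329 m³/s
Check: V = 1.23 m/s, Re = 3.24×10^5, f = 0.01424, h_f = 6.26 m ≈ 6.30 m ✓

Q ≈ 93.3 L/s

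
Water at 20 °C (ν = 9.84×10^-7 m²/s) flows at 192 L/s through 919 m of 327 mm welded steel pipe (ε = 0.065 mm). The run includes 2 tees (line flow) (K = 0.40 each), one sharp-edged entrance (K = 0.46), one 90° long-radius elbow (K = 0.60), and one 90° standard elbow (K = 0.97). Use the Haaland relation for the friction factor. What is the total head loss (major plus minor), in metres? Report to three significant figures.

V = 4Q/(πD²) = 2.286 m/s; V²/2g = 0.2664 m
Re = 7.60×10^5, ε/D = 1.99×10^-4 → f = 0.01482 (Haaland)
Major: h_f = f(L/D)·V²/2g = 0.01482·2810·0.2664 = 11.09 m
Minor: ΣK = 2.83; h_m = ΣK·V²/2g = 0.7539 m
Total H_L = 11.09 + 0.7539 = 11.85 m

H_L ≈ 11.8 m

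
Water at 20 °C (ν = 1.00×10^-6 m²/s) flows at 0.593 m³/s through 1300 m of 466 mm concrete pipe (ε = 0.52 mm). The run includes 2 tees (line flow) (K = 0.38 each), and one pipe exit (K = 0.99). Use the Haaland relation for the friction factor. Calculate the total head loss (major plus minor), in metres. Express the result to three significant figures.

V = 4Q/(πD²) = 3.477 m/s; V²/2g = 0.6162 m
Re = 1.62×10^6, ε/D = 0.00112 → f = 0.02036 (Haaland)
Major: h_f = f(L/D)·V²/2g = 0.02036·2790·0.6162 = 35.00 m
Minor: ΣK = 1.75; h_m = ΣK·V²/2g = 1.078 m
Total H_L = 35.00 + 1.078 = 36.08 m

H_L ≈ 36.1 m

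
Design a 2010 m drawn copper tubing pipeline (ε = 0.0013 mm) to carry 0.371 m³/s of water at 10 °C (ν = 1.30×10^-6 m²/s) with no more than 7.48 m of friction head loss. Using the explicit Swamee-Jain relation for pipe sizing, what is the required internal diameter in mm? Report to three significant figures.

Swamee-Jain (Type III): D = 0.66·[ε^1.25·(LQ²/(gh_f))^4.75 + ν·Q^9.4·(L/(gh_f))^5.2]^0.04
LQ²/(gh_f) = 3.770; L/(gh_f) = 27.39
Term 1 = ε^1.25·(…)^4.75 = 2.40×10^-5; Term 2 = ν·Q^9.4·(…)^5.2 = 0.00348
D = 0.66·(2.40×10^-5 + 0.00348)^0.04 = 0.5264 m = 526 mm
Check: V = 1.70 m/s, Re = 6.90×10^5, f = 0.01242, h_f = 7.02 m ≈ 7.48 m ✓

D ≈ 526 mm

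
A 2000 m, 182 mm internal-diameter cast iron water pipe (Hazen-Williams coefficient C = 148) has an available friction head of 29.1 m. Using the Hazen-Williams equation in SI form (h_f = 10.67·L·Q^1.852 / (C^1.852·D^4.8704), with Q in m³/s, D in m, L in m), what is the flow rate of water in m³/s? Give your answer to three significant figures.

Rearranging: Q = [h_f·C^1.852·D^4.8704 / (10.67·L)]^(1/1.852)
Q = [29.1·148^1.852·0.182^4.8704 / (10.67·2000)]^0.540 = 0.04756 m³/s

Q ≈ 0.0476 m³/s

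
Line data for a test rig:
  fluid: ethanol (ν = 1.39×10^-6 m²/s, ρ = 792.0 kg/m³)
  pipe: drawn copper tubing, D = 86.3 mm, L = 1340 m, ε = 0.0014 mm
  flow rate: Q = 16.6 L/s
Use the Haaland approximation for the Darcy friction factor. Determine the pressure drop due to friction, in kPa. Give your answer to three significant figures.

V = 4Q/(πD²) = 4·0.0166/(π·0.0863²) = 2.838 m/s
Re = VD/ν = 2.838·0.0863/1.39×10^-6 = 1.76×10^5 → turbulent
ε/D = 0.0014/86.3 = 1.62×10^-5
Haaland: f = 0.01598
h_f = f(L/D)V²/(2g) = 0.01598·(1340/0.0863)·2.838²/(2·9.81) = 101.9 m
Δp = ρg·h_f = 792.0·9.81·101.9 = 791.3 kPa

Δp ≈ 791 kPa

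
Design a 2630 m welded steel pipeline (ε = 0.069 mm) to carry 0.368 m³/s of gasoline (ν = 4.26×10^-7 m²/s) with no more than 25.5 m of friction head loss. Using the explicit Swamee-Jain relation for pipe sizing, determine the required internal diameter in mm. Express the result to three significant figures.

D ≈ 441 mm

Swamee-Jain (Type III): D = 0.66·[ε^1.25·(LQ²/(gh_f))^4.75 + ν·Q^9.4·(L/(gh_f))^5.2]^0.04
LQ²/(gh_f) = 1.424; L/(gh_f) = 10.51
Term 1 = ε^1.25·(…)^4.75 = 3.37×10^-5; Term 2 = ν·Q^9.4·(…)^5.2 = 7.27×10^-6
D = 0.66·(3.37×10^-5 + 7.27×10^-6)^0.04 = 0.4406 m = 441 mm
Check: V = 2.41 m/s, Re = 2.50×10^6, f = 0.01364, h_f = 24.2 m ≈ 25.5 m ✓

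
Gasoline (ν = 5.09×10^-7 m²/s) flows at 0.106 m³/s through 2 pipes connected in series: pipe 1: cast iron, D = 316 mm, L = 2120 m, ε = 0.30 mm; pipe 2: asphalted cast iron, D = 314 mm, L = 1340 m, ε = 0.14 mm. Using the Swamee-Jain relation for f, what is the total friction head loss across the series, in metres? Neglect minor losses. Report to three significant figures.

Pipe 1: V = 1.352 m/s, Re = 8.39×10^5, ε/D = 9.49×10^-4, f = 0.01986, h_1 = f(L/D)V²/2g = 12.41 m
Pipe 2: V = 1.369 m/s, Re = 8.44×10^5, ε/D = 4.46×10^-4, f = 0.01702, h_2 = f(L/D)V²/2g = 6.937 m
Series → Q common, losses add: H = Σh = 19.34 m

H ≈ 19.3 m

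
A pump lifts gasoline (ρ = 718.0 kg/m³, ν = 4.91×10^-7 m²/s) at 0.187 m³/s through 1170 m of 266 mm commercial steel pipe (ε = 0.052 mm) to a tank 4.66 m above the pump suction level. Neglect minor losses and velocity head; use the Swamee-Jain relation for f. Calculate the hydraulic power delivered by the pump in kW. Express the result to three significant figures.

V = 4Q/(πD²) = 3.365 m/s; Re = 1.82×10^6; ε/D = 1.95×10^-4; f = 0.01431
h_f = f(L/D)V²/2g = 36.33 m
Total head H = z + h_f = 4.66 + 36.33 = 40.99 m
P_hyd = ρgQH = 718.0·9.81·0.187·40.99 = 53.99 kW

P_hyd ≈ 54.0 kW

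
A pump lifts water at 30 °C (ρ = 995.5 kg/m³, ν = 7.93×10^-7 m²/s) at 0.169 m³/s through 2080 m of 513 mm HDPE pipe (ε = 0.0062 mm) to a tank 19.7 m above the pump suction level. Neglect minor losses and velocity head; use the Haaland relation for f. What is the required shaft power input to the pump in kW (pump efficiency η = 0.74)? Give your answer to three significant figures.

P_shaft ≈ 48.0 kW

V = 4Q/(πD²) = 0.8176 m/s; Re = 5.29×10^5; ε/D = 1.21×10^-5; f = 0.01308
h_f = f(L/D)V²/2g = 1.807 m
Total head H = z + h_f = 19.7 + 1.807 = 21.51 m
P_hyd = ρgQH = 995.5·9.81·0.169·21.51 = 35.50 kW
P_shaft = P_hyd/η = 35.50/0.74 = 47.97 kW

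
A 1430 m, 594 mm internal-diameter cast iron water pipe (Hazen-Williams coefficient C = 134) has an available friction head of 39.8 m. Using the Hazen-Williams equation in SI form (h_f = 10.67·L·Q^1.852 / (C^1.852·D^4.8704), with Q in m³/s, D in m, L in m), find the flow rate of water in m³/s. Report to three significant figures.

Q ≈ 1.37 m³/s

Rearranging: Q = [h_f·C^1.852·D^4.8704 / (10.67·L)]^(1/1.852)
Q = [39.8·134^1.852·0.594^4.8704 / (10.67·1430)]^0.540 = 1.371 m³/s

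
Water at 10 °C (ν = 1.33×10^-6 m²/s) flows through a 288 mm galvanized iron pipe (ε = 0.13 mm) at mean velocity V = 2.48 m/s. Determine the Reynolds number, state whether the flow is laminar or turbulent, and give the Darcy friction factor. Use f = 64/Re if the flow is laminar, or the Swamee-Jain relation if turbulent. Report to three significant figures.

Re = VD/ν = 2.480·0.288/1.33×10^-6 = 5.37×10^5
Re > 4000 → turbulent; ε/D = 4.51×10^-4
Swamee-Jain: f = 0.01740

Re ≈ 5.37×10^5; turbulent; f ≈ 0.0174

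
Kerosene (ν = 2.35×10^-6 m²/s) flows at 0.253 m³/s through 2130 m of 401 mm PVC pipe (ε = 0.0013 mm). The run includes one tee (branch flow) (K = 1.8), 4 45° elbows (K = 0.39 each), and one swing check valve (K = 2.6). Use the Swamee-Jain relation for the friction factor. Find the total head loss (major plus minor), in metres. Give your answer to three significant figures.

H_L ≈ 16.5 m

V = 4Q/(πD²) = 2.003 m/s; V²/2g = 0.2045 m
Re = 3.42×10^5, ε/D = 3.24×10^-6 → f = 0.01407 (Swamee-Jain)
Major: h_f = f(L/D)·V²/2g = 0.01407·5312·0.2045 = 15.29 m
Minor: ΣK = 5.96; h_m = ΣK·V²/2g = 1.219 m
Total H_L = 15.29 + 1.219 = 16.51 m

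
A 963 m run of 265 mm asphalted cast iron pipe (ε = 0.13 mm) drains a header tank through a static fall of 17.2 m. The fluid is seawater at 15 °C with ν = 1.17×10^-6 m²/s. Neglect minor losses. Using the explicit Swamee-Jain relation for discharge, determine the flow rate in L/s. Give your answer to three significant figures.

Q ≈ 127 L/s

Swamee-Jain (Type II): Q = -0.965·√(gD⁵h_f/L)·ln[ε/(3.7D) + √(3.17ν²L/(gD³h_f))]
√(gD⁵h_f/L) = √(9.81·0.265⁵·17.2/963) = 0.01513
ε/(3.7D) = 1.33×10^-4; √(3.17ν²L/(gD³h_f)) = 3.65×10^-5
Q = -0.965·0.01513·ln(1.691×10^-4) = 0.1268 m³/s
Check: V = 2.30 m/s, Re = 5.21×10^5, f = 0.01768, h_f = 17.3 m ≈ 17.2 m ✓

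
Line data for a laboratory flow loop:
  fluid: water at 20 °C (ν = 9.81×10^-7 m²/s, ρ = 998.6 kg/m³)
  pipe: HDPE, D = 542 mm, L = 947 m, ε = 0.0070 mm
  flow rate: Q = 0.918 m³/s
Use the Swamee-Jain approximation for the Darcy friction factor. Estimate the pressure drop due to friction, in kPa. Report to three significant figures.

V = 4Q/(πD²) = 4·0.918/(π·0.542²) = 3.979 m/s
Re = VD/ν = 3.979·0.542/9.81×10^-7 = 2.20×10^6 → turbulent
ε/D = 0.0070/542 = 1.29×10^-5
Swamee-Jain: f = 0.01071
h_f = f(L/D)V²/(2g) = 0.01071·(947/0.542)·3.979²/(2·9.81) = 15.10 m
Δp = ρg·h_f = 998.6·9.81·15.10 = 147.9 kPa

Δp ≈ 148 kPa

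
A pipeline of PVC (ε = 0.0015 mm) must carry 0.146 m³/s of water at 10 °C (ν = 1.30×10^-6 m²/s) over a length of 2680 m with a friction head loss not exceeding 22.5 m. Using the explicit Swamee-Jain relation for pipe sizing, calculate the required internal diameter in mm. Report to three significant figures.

D ≈ 313 mm

Swamee-Jain (Type III): D = 0.66·[ε^1.25·(LQ²/(gh_f))^4.75 + ν·Q^9.4·(L/(gh_f))^5.2]^0.04
LQ²/(gh_f) = 0.2588; L/(gh_f) = 12.14
Term 1 = ε^1.25·(…)^4.75 = 8.55×10^-11; Term 2 = ν·Q^9.4·(…)^5.2 = 7.89×10^-9
D = 0.66·(8.55×10^-11 + 7.89×10^-9)^0.04 = 0.3131 m = 313 mm
Check: V = 1.90 m/s, Re = 4.57×10^5, f = 0.01338, h_f = 21.0 m ≈ 22.5 m ✓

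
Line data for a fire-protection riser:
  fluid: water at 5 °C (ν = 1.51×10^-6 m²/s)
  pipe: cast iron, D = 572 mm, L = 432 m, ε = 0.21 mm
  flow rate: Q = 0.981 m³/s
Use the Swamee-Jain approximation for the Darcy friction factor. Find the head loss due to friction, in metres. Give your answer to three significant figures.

h_f ≈ 9.05 m

V = 4Q/(πD²) = 4·0.981/(π·0.572²) = 3.818 m/s
Re = VD/ν = 3.818·0.572/1.51×10^-6 = 1.45×10^6 → turbulent
ε/D = 0.21/572 = 3.67×10^-4
Swamee-Jain: f = 0.01613
h_f = f(L/D)V²/(2g) = 0.01613·(432/0.572)·3.818²/(2·9.81) = 9.049 m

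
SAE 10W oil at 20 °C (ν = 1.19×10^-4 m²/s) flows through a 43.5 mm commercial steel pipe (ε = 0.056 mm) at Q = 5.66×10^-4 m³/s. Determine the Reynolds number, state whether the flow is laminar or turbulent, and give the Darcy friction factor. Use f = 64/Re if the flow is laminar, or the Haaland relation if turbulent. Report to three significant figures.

V = 4Q/(πD²) = 0.3808 m/s
Re = VD/ν = 0.3808·0.0435/1.19×10^-4 = 139
Re < 2300 → laminar → f = 64/Re = 0.4597

Re ≈ 139; laminar; f = 64/Re ≈ 0.460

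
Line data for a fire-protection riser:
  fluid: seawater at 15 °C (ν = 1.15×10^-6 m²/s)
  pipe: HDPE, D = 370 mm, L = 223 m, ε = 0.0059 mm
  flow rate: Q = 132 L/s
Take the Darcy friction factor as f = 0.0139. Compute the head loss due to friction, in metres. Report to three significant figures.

V = 4Q/(πD²) = 4·0.132/(π·0.370²) = 1.228 m/s
h_f = f(L/D)V²/(2g) = 0.01390·(223/0.370)·1.228²/(2·9.81) = 0.6435 m

h_f ≈ 0.644 m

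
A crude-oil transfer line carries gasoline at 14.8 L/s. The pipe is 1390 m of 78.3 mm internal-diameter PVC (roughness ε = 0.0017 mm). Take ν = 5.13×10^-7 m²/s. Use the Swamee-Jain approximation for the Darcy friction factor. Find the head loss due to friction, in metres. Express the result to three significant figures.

V = 4Q/(πD²) = 4·0.0148/(π·0.0783²) = 3.074 m/s
Re = VD/ν = 3.074·0.0783/5.13×10^-7 = 4.69×10^5 → turbulent
ε/D = 0.0017/78.3 = 2.17×10^-5
Swamee-Jain: f = 0.01357
h_f = f(L/D)V²/(2g) = 0.01357·(1390/0.0783)·3.074²/(2·9.81) = 116.0 m

h_f ≈ 116 m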